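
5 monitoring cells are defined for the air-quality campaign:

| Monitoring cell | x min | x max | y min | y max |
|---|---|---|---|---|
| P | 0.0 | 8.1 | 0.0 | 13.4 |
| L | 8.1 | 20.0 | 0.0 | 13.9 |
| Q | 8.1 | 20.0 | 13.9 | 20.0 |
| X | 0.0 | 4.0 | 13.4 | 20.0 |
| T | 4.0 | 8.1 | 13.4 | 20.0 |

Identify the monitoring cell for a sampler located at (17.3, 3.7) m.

L

The point has x = 17.3 and y = 3.7.
Only L satisfies 8.1 ≤ x ≤ 20.0 and 0.0 ≤ y ≤ 13.9.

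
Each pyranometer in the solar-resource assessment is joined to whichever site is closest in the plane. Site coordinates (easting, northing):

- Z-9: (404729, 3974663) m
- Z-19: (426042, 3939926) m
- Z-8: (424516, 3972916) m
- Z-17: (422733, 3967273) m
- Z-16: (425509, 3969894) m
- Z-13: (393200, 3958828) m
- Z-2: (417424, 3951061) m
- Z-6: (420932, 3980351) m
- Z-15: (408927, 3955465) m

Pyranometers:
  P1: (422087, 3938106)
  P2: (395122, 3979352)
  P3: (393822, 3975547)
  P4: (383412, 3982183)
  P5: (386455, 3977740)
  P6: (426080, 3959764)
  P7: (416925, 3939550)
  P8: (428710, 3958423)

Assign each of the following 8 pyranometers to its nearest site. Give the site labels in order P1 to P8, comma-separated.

Z-19, Z-9, Z-9, Z-9, Z-9, Z-17, Z-19, Z-17

P1 → Z-19 (d²=18954425.00)
P2 → Z-9 (d²=114281170.00)
P3 → Z-9 (d²=119744105.00)
P4 → Z-9 (d²=510964889.00)
P5 → Z-9 (d²=343407005.00)
P6 → Z-17 (d²=67587490.00)
P7 → Z-19 (d²=83261065.00)
P8 → Z-17 (d²=114047029.00)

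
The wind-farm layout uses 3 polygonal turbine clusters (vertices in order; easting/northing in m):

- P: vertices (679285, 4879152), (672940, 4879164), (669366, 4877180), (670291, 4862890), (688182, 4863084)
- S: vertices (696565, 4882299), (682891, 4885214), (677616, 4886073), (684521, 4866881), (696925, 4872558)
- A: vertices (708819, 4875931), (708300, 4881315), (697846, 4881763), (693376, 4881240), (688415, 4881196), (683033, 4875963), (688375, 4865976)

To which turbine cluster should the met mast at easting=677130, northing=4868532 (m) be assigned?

P

Cast a ray rightward from (677130, 4868532). For each polygon, the edges (by vertex number in listed order) whose endpoints lie on opposite sides of northing = 4868532, where each meets that height, and whether that is right or left of the point:
P: 3–4 at easting≈669925.8 (left), 5–1 at easting≈685165.4 (right) → 1 crossing.
S: 3–4 at easting≈683927.0 (right), 4–5 at easting≈688128.4 (right) → 2 crossings.
A: 6–7 at easting≈687007.8 (right), 7–1 at easting≈693624.1 (right) → 2 crossings.
Only P has an odd count, so the point is inside P.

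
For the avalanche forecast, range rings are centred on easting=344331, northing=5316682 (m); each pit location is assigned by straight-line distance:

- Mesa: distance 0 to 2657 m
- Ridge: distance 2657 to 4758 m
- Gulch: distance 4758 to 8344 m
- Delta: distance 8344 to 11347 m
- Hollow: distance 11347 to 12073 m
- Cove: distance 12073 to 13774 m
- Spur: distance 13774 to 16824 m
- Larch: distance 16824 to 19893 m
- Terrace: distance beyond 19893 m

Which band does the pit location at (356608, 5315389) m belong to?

Distance = √((356608−344331)² + (5315389−5316682)²) = √(150724729.000 + 1671849.000) = 12344.901 m.
12073 ≤ 12344.901 < 13774 → Cove.

Cove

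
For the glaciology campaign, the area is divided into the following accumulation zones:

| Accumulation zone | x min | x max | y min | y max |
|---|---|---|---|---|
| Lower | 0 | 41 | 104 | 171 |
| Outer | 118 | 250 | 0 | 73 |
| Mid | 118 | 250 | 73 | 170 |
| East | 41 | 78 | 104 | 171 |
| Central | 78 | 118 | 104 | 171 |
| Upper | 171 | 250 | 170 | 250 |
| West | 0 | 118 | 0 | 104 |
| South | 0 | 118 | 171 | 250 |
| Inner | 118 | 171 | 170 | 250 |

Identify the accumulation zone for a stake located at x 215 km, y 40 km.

Outer

The point has x = 215 and y = 40.
Only Outer satisfies 118 ≤ x ≤ 250 and 0 ≤ y ≤ 73.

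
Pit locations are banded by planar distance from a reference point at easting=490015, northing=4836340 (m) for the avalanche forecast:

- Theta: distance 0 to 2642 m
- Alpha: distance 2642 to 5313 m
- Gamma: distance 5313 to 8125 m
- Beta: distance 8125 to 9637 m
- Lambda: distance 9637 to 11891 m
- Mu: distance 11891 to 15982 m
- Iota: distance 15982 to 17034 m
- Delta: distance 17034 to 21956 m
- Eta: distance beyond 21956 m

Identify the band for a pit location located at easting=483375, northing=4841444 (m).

Distance = √((483375−490015)² + (4841444−4836340)²) = √(44089600.000 + 26050816.000) = 8374.988 m.
8125 ≤ 8374.988 < 9637 → Beta.

Beta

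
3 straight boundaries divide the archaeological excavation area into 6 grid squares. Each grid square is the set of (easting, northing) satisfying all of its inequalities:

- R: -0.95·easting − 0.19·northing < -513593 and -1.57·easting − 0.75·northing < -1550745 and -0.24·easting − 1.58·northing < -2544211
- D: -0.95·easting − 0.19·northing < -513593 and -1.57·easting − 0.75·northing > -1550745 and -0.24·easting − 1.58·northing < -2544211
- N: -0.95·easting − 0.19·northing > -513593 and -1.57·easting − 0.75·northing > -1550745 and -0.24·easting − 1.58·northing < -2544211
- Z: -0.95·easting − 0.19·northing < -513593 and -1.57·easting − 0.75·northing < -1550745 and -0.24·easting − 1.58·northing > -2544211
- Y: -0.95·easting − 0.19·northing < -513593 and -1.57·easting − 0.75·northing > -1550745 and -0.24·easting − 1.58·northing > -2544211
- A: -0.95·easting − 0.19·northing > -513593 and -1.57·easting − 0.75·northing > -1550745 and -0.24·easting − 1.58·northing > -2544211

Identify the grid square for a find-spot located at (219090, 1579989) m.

N

-0.95·219090 − 0.19·1579989 = -508333.410, which is > -513593
-1.57·219090 − 0.75·1579989 = -1528963.050, which is > -1550745
-0.24·219090 − 1.58·1579989 = -2548964.220, which is < -2544211
This sign pattern matches N.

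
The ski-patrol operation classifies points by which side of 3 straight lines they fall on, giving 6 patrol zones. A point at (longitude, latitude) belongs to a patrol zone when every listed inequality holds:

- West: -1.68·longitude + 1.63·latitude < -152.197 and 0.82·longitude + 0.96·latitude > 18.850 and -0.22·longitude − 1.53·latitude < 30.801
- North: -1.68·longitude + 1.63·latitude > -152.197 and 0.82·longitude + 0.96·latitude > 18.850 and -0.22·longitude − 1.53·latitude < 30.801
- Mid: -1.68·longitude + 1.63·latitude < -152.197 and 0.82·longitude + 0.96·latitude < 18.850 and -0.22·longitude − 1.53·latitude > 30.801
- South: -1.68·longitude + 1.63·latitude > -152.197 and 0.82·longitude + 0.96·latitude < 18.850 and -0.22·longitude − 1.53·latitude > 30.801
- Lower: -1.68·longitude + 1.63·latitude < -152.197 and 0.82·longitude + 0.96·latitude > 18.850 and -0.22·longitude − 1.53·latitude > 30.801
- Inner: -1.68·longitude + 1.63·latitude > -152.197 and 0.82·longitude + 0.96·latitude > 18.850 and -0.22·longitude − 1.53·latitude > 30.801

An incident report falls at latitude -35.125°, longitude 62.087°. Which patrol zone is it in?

Mid

-1.68·62.087 + 1.63·-35.125 = -161.560, which is < -152.197
0.82·62.087 + 0.96·-35.125 = 17.191, which is < 18.850
-0.22·62.087 − 1.53·-35.125 = 40.082, which is > 30.801
This sign pattern matches Mid.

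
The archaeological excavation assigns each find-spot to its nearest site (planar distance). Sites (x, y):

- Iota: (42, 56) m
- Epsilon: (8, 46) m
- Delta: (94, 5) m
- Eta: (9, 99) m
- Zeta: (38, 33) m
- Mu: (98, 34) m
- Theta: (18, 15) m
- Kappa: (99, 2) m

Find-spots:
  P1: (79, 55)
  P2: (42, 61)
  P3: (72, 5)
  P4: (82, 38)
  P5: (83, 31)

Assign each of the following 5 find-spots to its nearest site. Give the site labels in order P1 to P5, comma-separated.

P1 → Mu (d²=802.00)
P2 → Iota (d²=25.00)
P3 → Delta (d²=484.00)
P4 → Mu (d²=272.00)
P5 → Mu (d²=234.00)

Mu, Iota, Delta, Mu, Mu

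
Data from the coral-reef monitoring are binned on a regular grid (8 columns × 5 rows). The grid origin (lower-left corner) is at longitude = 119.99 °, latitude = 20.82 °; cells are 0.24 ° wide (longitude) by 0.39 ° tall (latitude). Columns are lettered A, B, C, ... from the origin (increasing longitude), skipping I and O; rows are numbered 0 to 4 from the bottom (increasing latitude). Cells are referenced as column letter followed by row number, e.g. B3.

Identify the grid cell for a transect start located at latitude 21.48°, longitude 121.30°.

F1

Column index: ⌊(121.30 − 119.99) / 0.24⌋ = ⌊5.458⌋ = 5 → column F
Row offset from origin: ⌊(21.48 − 20.82) / 0.39⌋ = ⌊1.692⌋ = 1 → row 1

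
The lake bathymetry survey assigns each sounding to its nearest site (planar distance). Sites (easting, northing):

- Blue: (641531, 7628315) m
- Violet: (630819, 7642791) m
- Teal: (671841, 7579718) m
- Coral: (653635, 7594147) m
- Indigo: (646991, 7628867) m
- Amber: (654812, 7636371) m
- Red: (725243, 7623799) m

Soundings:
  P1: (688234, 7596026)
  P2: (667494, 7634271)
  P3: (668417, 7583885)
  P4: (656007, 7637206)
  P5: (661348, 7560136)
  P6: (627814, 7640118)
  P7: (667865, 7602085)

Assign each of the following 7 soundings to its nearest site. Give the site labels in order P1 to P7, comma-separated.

P1 → Teal (d²=534681313.00)
P2 → Amber (d²=165243124.00)
P3 → Teal (d²=29087665.00)
P4 → Amber (d²=2125250.00)
P5 → Teal (d²=493557773.00)
P6 → Violet (d²=16174954.00)
P7 → Coral (d²=265504744.00)

Teal, Amber, Teal, Amber, Teal, Violet, Coral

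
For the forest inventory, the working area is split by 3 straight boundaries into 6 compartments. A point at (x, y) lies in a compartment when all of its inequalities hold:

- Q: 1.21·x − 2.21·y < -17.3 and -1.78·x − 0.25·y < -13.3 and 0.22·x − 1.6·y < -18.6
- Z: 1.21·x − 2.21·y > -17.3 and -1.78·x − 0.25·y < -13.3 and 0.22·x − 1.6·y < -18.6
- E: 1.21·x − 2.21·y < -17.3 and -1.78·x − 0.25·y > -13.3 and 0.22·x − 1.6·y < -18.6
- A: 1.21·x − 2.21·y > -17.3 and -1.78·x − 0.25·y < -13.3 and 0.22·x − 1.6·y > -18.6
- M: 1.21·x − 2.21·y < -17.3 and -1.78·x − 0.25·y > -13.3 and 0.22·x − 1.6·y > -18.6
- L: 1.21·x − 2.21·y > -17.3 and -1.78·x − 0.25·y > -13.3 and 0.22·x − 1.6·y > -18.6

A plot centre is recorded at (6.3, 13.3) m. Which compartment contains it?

Q

1.21·6.3 − 2.21·13.3 = -21.770, which is < -17.3
-1.78·6.3 − 0.25·13.3 = -14.539, which is < -13.3
0.22·6.3 − 1.6·13.3 = -19.894, which is < -18.6
This sign pattern matches Q.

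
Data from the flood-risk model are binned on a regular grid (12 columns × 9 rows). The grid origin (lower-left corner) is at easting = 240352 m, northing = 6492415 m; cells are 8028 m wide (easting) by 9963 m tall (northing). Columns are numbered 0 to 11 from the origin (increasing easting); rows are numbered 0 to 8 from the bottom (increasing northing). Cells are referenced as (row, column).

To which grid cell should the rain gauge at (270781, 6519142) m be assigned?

(2, 3)

Column index: ⌊(270781 − 240352) / 8028⌋ = ⌊3.790⌋ = 3
Row offset from origin: ⌊(6519142 − 6492415) / 9963⌋ = ⌊2.683⌋ = 2 → row 2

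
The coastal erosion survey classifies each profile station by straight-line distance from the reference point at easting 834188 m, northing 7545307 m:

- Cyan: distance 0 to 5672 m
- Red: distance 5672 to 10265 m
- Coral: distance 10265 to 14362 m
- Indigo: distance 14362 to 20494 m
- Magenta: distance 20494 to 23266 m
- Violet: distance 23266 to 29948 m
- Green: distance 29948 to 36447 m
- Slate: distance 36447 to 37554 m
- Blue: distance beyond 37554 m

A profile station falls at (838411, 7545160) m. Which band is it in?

Cyan

Distance = √((838411−834188)² + (7545160−7545307)²) = √(17833729.000 + 21609.000) = 4225.558 m.
0 ≤ 4225.558 < 5672 → Cyan.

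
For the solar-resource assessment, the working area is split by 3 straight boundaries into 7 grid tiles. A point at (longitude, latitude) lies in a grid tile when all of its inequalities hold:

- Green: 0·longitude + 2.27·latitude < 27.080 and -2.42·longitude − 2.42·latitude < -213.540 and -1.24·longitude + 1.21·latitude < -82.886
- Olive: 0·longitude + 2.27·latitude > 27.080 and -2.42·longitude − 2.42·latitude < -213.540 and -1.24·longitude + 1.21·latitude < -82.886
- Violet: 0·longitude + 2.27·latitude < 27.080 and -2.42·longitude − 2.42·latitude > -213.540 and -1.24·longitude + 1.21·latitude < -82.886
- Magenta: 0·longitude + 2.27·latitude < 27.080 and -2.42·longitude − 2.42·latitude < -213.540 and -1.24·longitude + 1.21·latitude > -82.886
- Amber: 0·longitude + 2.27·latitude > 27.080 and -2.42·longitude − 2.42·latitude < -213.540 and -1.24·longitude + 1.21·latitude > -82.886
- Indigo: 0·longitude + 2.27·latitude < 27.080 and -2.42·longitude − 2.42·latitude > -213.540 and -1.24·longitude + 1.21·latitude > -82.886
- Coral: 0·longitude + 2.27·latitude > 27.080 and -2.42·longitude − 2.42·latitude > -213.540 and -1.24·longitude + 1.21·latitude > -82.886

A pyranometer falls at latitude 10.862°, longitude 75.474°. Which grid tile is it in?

0·75.474 + 2.27·10.862 = 24.657, which is < 27.080
-2.42·75.474 − 2.42·10.862 = -208.933, which is > -213.540
-1.24·75.474 + 1.21·10.862 = -80.445, which is > -82.886
This sign pattern matches Indigo.

Indigo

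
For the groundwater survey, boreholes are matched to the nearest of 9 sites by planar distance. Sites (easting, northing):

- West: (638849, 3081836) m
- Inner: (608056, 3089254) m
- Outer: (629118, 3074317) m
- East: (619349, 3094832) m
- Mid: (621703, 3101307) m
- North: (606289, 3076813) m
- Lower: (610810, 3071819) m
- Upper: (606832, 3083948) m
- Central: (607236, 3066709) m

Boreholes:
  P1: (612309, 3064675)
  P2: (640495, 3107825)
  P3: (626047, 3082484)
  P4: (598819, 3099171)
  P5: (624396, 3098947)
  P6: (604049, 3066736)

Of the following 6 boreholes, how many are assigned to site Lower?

P1 → Central
P2 → Mid
P3 → Outer
P4 → Inner
P5 → Mid
P6 → Central
0 of the 6 go to Lower.

0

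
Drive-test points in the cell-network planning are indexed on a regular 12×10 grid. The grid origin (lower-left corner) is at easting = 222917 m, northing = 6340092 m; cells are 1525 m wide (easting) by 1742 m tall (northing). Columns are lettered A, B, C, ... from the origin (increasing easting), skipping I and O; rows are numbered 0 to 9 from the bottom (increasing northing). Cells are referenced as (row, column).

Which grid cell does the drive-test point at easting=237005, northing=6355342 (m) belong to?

Column index: ⌊(237005 − 222917) / 1525⌋ = ⌊9.238⌋ = 9 → column K
Row offset from origin: ⌊(6355342 − 6340092) / 1742⌋ = ⌊8.754⌋ = 8 → row 8

(8, K)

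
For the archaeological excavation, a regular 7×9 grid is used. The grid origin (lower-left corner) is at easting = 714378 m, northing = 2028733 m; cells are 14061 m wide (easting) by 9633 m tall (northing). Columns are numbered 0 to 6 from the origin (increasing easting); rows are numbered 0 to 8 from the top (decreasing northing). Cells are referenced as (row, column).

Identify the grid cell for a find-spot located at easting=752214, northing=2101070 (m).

Column index: ⌊(752214 − 714378) / 14061⌋ = ⌊2.691⌋ = 2
Row offset from origin: ⌊(2101070 − 2028733) / 9633⌋ = ⌊7.509⌋ = 7 → row 1 (counted from top)

(1, 2)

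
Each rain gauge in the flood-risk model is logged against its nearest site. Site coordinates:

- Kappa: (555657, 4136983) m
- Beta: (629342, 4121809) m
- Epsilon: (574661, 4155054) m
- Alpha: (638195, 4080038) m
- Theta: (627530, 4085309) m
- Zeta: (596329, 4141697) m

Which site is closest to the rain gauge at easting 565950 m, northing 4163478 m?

Squared distances to each site:
Kappa: 807930874.000; Beta: 5754851225.000; Epsilon: 146845297.000; Alpha: 12181573625.000; Theta: 9902488961.000; Zeta: 1397295602.000.
Minimum at Epsilon.

Epsilon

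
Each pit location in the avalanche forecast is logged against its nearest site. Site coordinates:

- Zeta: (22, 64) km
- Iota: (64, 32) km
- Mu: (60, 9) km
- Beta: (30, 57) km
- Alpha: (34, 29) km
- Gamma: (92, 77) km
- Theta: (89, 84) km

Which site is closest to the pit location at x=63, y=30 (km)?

Iota

Squared distances to each site:
Zeta: 2837.000; Iota: 5.000; Mu: 450.000; Beta: 1818.000; Alpha: 842.000; Gamma: 3050.000; Theta: 3592.000.
Minimum at Iota.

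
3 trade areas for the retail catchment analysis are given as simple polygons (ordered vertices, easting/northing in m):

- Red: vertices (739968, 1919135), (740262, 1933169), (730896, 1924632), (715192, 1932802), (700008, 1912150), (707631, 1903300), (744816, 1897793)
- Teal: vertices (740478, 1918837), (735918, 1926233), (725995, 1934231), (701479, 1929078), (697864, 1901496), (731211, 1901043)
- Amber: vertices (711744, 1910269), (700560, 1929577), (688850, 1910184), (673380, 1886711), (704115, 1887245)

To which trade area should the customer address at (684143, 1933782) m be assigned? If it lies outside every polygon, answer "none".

none

Cast a ray rightward from (684143, 1933782). For each polygon, the edges (by vertex number in listed order) whose endpoints lie on opposite sides of northing = 1933782, where each meets that height, and whether that is right or left of the point:
Red: no edge straddles that height → 0 crossings.
Teal: 2–3 at easting≈726552.1 (right), 3–4 at easting≈723858.8 (right) → 2 crossings.
Amber: no edge straddles that height → 0 crossings.
All counts are even, so the point lies outside every listed polygon.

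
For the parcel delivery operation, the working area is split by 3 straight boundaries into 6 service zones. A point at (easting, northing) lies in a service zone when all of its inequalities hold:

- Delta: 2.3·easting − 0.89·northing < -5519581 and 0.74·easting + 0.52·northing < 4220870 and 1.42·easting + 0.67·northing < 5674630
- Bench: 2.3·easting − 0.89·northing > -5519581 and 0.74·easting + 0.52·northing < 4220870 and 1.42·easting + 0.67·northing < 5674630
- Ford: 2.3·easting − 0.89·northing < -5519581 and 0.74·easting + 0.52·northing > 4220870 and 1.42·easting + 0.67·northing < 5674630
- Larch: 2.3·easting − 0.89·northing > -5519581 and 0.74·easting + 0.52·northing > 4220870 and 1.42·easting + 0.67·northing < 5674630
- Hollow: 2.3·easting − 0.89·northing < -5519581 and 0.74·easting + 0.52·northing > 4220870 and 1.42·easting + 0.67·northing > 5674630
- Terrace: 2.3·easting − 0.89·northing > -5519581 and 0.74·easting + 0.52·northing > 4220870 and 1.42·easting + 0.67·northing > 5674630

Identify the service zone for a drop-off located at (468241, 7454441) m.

Ford

2.3·468241 − 0.89·7454441 = -5557498.190, which is < -5519581
0.74·468241 + 0.52·7454441 = 4222807.660, which is > 4220870
1.42·468241 + 0.67·7454441 = 5659377.690, which is < 5674630
This sign pattern matches Ford.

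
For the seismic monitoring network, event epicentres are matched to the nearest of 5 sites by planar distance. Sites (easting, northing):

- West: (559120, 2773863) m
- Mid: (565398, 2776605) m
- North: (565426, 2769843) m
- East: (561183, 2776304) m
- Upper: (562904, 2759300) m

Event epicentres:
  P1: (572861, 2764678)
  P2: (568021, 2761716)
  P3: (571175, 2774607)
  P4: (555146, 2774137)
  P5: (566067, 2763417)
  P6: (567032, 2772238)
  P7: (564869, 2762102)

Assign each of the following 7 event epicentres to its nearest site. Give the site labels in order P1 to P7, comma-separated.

P1 → North (d²=81956450.00)
P2 → Upper (d²=32020745.00)
P3 → Mid (d²=37365733.00)
P4 → West (d²=15867752.00)
P5 → Upper (d²=26954258.00)
P6 → North (d²=8315261.00)
P7 → Upper (d²=11712429.00)

North, Upper, Mid, West, Upper, North, Upper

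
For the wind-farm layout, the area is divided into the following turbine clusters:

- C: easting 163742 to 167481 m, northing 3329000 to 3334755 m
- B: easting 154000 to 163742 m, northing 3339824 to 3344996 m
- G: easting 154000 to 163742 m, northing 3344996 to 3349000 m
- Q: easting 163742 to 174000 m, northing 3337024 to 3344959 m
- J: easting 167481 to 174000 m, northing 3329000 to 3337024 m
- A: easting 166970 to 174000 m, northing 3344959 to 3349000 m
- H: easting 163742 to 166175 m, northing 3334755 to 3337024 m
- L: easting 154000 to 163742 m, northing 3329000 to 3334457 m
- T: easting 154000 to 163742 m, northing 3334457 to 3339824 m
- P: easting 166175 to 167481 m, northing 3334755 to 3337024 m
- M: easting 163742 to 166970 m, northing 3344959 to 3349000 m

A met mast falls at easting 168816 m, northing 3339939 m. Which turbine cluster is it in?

The point has easting = 168816 and northing = 3339939.
Only Q satisfies 163742 ≤ easting ≤ 174000 and 3337024 ≤ northing ≤ 3344959.

Q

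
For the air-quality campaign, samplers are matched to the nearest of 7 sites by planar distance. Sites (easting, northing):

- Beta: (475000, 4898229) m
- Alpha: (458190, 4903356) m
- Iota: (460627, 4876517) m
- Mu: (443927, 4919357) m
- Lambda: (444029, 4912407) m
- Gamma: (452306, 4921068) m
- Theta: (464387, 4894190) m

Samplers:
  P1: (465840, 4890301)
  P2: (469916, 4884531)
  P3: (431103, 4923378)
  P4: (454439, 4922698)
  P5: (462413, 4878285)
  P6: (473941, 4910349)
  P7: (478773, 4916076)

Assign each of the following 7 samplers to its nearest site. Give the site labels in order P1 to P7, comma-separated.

Theta, Theta, Mu, Gamma, Iota, Beta, Beta

P1 → Theta (d²=17235530.00)
P2 → Theta (d²=123866122.00)
P3 → Mu (d²=180623417.00)
P4 → Gamma (d²=7206589.00)
P5 → Iota (d²=6315620.00)
P6 → Beta (d²=148015881.00)
P7 → Beta (d²=332750938.00)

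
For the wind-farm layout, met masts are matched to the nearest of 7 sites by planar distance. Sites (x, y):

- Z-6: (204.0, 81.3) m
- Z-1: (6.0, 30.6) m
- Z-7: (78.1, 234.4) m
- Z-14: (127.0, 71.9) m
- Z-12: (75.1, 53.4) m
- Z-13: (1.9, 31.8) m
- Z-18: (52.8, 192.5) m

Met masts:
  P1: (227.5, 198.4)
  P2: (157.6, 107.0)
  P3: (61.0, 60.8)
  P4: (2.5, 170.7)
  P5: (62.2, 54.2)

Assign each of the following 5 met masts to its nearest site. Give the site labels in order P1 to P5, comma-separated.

P1 → Z-6 (d²=14264.66)
P2 → Z-14 (d²=2168.37)
P3 → Z-12 (d²=253.57)
P4 → Z-18 (d²=3005.33)
P5 → Z-12 (d²=167.05)

Z-6, Z-14, Z-12, Z-18, Z-12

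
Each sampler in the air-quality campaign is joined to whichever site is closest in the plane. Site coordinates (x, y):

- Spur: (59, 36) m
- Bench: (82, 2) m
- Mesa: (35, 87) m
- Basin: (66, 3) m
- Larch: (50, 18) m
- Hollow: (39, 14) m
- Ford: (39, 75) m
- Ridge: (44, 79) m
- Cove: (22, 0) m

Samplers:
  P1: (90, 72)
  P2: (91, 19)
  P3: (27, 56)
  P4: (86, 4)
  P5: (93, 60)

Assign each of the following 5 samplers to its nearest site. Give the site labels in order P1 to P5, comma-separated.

P1 → Ridge (d²=2165.00)
P2 → Bench (d²=370.00)
P3 → Ford (d²=505.00)
P4 → Bench (d²=20.00)
P5 → Spur (d²=1732.00)

Ridge, Bench, Ford, Bench, Spur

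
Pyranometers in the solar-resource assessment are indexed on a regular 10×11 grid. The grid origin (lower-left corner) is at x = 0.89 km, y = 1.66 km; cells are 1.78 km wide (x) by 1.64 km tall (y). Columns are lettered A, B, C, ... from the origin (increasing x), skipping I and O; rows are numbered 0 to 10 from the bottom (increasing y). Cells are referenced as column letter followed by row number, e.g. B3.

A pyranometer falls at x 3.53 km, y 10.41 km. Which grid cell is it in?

Column index: ⌊(3.53 − 0.89) / 1.78⌋ = ⌊1.483⌋ = 1 → column B
Row offset from origin: ⌊(10.41 − 1.66) / 1.64⌋ = ⌊5.335⌋ = 5 → row 5

B5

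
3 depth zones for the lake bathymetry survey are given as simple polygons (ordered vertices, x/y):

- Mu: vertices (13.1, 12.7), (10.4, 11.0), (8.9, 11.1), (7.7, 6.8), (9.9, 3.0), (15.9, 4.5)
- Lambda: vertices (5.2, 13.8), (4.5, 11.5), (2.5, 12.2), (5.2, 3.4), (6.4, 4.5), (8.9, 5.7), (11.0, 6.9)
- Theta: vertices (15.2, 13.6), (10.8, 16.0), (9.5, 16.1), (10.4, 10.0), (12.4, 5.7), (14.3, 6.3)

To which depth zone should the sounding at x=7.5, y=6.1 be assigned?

Lambda

Cast a ray rightward from (7.5, 6.1). For each polygon, the edges (by vertex number in listed order) whose endpoints lie on opposite sides of y = 6.1, where each meets that height, and whether that is right or left of the point:
Mu: 4–5 at x≈8.11 (right), 6–1 at x≈15.35 (right) → 2 crossings.
Lambda: 3–4 at x≈4.37 (left), 6–7 at x≈9.60 (right) → 1 crossing.
Theta: 4–5 at x≈12.21 (right), 5–6 at x≈13.67 (right) → 2 crossings.
Only Lambda has an odd count, so the point is inside Lambda.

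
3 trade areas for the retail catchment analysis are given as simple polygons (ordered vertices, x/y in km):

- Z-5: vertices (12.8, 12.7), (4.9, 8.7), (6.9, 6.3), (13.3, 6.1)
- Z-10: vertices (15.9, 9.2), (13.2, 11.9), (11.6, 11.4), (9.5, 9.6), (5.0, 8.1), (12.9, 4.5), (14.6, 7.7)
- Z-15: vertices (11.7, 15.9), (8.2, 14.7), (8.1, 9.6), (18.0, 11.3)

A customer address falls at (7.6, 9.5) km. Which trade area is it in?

Z-5

Cast a ray rightward from (7.6, 9.5). For each polygon, the edges (by vertex number in listed order) whose endpoints lie on opposite sides of y = 9.5, where each meets that height, and whether that is right or left of the point:
Z-5: 1–2 at x≈6.48 (left), 4–1 at x≈13.04 (right) → 1 crossing.
Z-10: 1–2 at x≈15.60 (right), 4–5 at x≈9.20 (right) → 2 crossings.
Z-15: no edge straddles that height → 0 crossings.
Only Z-5 has an odd count, so the point is inside Z-5.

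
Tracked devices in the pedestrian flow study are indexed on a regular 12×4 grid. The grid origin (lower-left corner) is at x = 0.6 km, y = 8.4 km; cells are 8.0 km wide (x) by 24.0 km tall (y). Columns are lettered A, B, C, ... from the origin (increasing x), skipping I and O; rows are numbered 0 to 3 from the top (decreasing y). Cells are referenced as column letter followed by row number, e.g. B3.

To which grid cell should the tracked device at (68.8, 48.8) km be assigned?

J2

Column index: ⌊(68.8 − 0.6) / 8.0⌋ = ⌊8.525⌋ = 8 → column J
Row offset from origin: ⌊(48.8 − 8.4) / 24.0⌋ = ⌊1.683⌋ = 1 → row 2 (counted from top)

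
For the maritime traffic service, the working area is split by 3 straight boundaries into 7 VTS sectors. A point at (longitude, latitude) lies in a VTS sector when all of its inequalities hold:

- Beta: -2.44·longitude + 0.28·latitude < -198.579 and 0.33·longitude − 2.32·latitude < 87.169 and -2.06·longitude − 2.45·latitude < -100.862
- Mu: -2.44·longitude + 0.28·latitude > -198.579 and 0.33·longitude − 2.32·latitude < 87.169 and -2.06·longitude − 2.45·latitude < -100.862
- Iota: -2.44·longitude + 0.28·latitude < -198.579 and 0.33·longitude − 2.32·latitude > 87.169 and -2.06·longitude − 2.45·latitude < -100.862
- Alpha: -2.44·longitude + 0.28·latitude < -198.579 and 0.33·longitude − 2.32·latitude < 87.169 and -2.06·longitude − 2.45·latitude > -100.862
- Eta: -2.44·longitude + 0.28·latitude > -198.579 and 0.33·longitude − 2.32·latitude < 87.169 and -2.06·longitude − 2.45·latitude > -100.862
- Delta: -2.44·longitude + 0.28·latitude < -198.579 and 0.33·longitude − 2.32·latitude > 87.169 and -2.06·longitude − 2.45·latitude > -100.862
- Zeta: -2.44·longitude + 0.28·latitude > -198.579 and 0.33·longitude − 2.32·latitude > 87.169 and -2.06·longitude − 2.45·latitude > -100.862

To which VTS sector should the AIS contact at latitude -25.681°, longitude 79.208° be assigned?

Alpha

-2.44·79.208 + 0.28·-25.681 = -200.458, which is < -198.579
0.33·79.208 − 2.32·-25.681 = 85.719, which is < 87.169
-2.06·79.208 − 2.45·-25.681 = -100.250, which is > -100.862
This sign pattern matches Alpha.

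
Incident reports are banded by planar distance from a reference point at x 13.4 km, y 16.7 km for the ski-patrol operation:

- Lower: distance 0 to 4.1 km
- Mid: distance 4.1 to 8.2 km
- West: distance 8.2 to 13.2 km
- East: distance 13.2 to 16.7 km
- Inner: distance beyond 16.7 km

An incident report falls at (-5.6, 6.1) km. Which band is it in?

Inner

Distance = √((-5.6−13.4)² + (6.1−16.7)²) = √(361.000 + 112.360) = 21.757 km.
16.7 ≤ 21.757 < ∞ → Inner.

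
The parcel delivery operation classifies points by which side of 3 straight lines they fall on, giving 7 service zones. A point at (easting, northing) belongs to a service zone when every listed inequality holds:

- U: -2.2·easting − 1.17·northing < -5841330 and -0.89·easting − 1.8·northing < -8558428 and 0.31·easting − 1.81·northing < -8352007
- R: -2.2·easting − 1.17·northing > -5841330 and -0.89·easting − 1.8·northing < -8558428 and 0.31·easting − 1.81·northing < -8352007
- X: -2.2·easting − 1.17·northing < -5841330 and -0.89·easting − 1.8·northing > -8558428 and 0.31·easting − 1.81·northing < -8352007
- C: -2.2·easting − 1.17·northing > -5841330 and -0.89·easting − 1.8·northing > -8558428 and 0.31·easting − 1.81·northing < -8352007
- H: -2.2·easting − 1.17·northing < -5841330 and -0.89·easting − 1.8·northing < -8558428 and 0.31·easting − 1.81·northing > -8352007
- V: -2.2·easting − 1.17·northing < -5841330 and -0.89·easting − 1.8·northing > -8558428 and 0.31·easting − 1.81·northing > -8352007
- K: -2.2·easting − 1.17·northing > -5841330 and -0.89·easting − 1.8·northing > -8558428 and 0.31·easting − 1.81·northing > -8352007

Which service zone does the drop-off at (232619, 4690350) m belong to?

U

-2.2·232619 − 1.17·4690350 = -5999471.300, which is < -5841330
-0.89·232619 − 1.8·4690350 = -8649660.910, which is < -8558428
0.31·232619 − 1.81·4690350 = -8417421.610, which is < -8352007
This sign pattern matches U.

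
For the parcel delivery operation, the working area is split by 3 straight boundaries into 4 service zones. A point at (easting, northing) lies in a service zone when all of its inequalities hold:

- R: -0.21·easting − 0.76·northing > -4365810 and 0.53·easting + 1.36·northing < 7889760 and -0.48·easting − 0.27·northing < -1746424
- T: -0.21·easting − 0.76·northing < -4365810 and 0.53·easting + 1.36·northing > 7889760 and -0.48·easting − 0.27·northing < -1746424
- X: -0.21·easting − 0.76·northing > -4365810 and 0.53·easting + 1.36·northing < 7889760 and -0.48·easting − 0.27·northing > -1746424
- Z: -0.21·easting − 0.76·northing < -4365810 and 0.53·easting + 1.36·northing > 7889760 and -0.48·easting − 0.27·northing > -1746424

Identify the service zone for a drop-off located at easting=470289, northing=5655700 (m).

T

-0.21·470289 − 0.76·5655700 = -4397092.690, which is < -4365810
0.53·470289 + 1.36·5655700 = 7941005.170, which is > 7889760
-0.48·470289 − 0.27·5655700 = -1752777.720, which is < -1746424
This sign pattern matches T.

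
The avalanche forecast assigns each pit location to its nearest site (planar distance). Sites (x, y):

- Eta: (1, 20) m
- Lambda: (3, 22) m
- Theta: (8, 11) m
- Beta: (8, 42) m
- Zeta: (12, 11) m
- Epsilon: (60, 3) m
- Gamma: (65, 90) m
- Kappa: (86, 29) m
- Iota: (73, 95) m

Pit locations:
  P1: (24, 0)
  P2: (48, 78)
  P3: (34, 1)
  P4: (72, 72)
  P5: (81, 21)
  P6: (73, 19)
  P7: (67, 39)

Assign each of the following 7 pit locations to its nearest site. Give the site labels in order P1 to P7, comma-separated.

P1 → Zeta (d²=265.00)
P2 → Gamma (d²=433.00)
P3 → Zeta (d²=584.00)
P4 → Gamma (d²=373.00)
P5 → Kappa (d²=89.00)
P6 → Kappa (d²=269.00)
P7 → Kappa (d²=461.00)

Zeta, Gamma, Zeta, Gamma, Kappa, Kappa, Kappa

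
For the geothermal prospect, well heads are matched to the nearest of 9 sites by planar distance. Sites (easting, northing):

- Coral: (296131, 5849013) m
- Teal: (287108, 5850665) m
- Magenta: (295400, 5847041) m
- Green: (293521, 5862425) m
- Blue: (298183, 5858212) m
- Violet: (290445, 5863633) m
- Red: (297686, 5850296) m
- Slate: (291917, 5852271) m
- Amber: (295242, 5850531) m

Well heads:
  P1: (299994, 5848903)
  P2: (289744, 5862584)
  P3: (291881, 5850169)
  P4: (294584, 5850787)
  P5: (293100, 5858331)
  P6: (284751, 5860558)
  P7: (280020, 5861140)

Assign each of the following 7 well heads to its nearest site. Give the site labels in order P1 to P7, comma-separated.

P1 → Red (d²=7267313.00)
P2 → Violet (d²=1591802.00)
P3 → Slate (d²=4419700.00)
P4 → Amber (d²=498500.00)
P5 → Green (d²=16938077.00)
P6 → Violet (d²=41877261.00)
P7 → Violet (d²=114895674.00)

Red, Violet, Slate, Amber, Green, Violet, Violet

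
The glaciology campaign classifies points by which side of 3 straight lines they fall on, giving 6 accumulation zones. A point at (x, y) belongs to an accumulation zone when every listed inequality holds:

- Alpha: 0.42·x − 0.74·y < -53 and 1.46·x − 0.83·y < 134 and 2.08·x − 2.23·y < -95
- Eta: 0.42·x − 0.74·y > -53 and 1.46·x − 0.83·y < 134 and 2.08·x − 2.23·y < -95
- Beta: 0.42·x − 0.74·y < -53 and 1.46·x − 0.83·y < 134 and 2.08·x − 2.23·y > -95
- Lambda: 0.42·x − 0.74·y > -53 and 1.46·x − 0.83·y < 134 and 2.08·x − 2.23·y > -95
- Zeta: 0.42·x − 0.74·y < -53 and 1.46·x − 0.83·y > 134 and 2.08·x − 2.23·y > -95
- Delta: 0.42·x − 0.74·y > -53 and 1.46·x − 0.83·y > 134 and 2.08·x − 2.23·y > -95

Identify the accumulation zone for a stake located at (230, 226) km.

0.42·230 − 0.74·226 = -70.640, which is < -53
1.46·230 − 0.83·226 = 148.220, which is > 134
2.08·230 − 2.23·226 = -25.580, which is > -95
This sign pattern matches Zeta.

Zeta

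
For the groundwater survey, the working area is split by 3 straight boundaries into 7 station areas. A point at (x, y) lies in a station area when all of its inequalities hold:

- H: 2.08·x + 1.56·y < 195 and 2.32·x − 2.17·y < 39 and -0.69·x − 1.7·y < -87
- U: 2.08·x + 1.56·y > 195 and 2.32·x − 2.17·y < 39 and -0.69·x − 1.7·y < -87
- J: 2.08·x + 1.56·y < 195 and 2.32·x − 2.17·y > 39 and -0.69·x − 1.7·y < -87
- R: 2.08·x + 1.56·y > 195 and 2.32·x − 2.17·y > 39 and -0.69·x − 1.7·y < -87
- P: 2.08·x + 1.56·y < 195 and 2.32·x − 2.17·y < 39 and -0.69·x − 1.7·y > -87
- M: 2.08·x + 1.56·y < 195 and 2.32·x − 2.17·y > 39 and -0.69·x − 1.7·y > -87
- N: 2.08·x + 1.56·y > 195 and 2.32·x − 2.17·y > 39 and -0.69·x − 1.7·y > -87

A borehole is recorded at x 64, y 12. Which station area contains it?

M

2.08·64 + 1.56·12 = 151.840, which is < 195
2.32·64 − 2.17·12 = 122.440, which is > 39
-0.69·64 − 1.7·12 = -64.560, which is > -87
This sign pattern matches M.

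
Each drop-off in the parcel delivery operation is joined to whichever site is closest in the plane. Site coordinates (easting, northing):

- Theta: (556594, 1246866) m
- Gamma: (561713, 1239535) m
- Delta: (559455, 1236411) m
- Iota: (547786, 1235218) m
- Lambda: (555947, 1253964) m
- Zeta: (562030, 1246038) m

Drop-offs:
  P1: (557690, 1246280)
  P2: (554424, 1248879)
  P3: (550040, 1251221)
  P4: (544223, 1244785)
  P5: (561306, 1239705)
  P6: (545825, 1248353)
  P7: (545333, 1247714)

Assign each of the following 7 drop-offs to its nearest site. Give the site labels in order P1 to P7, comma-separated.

P1 → Theta (d²=1544612.00)
P2 → Theta (d²=8761069.00)
P3 → Lambda (d²=42416698.00)
P4 → Iota (d²=104222458.00)
P5 → Gamma (d²=194549.00)
P6 → Theta (d²=118182530.00)
P7 → Theta (d²=127529225.00)

Theta, Theta, Lambda, Iota, Gamma, Theta, Theta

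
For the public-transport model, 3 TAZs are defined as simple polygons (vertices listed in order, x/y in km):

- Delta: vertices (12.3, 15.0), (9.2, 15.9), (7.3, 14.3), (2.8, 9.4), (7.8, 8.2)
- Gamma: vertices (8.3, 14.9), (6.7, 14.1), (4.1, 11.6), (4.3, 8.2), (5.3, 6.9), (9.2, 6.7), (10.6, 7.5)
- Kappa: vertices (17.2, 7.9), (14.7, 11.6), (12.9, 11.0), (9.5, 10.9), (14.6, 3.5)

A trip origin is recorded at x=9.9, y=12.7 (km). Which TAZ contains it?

Cast a ray rightward from (9.9, 12.7). For each polygon, the edges (by vertex number in listed order) whose endpoints lie on opposite sides of y = 12.7, where each meets that height, and whether that is right or left of the point:
Delta: 3–4 at x≈5.83 (left), 5–1 at x≈10.78 (right) → 1 crossing.
Gamma: 2–3 at x≈5.24 (left), 7–1 at x≈8.98 (left) → 0 crossings.
Kappa: no edge straddles that height → 0 crossings.
Only Delta has an odd count, so the point is inside Delta.

Delta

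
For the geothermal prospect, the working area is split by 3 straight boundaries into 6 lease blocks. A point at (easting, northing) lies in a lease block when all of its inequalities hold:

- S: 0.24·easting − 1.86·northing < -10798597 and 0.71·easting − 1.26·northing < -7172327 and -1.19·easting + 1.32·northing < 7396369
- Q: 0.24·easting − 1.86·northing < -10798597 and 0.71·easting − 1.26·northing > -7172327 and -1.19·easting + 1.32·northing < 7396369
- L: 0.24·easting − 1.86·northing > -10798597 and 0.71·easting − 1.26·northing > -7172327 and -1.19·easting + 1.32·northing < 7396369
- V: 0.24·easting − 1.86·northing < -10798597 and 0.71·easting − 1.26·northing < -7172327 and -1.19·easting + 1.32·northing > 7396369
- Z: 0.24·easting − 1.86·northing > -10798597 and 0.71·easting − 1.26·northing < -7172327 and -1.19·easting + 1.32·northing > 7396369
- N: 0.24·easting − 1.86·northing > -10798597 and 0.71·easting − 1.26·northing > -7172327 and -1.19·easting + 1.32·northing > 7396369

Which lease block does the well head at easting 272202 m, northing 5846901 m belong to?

0.24·272202 − 1.86·5846901 = -10809907.380, which is < -10798597
0.71·272202 − 1.26·5846901 = -7173831.840, which is < -7172327
-1.19·272202 + 1.32·5846901 = 7393988.940, which is < 7396369
This sign pattern matches S.

S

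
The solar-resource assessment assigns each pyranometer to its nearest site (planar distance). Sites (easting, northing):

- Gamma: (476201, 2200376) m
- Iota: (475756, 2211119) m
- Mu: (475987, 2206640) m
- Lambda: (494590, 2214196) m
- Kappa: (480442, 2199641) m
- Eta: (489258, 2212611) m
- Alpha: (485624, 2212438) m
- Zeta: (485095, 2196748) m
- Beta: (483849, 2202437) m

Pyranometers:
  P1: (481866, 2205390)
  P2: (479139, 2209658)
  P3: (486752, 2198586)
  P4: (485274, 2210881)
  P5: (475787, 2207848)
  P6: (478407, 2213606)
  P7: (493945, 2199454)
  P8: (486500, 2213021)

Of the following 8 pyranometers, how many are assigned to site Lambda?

P1 → Beta
P2 → Iota
P3 → Zeta
P4 → Alpha
P5 → Mu
P6 → Iota
P7 → Zeta
P8 → Alpha
0 of the 8 go to Lambda.

0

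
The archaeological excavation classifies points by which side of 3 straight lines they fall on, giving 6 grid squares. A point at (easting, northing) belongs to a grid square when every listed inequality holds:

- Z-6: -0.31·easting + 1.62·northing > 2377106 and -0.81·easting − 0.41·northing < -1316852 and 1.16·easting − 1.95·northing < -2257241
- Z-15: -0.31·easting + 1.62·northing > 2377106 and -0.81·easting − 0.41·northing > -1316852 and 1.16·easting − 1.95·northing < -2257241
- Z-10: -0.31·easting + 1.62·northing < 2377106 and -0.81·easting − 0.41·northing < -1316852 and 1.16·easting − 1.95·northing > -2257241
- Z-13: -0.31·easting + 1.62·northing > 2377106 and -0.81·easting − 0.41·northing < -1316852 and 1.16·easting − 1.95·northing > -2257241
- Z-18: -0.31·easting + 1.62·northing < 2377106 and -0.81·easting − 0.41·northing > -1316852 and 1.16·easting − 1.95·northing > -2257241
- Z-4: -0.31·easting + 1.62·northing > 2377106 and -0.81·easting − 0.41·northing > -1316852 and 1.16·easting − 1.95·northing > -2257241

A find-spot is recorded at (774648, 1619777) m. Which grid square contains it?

Z-15

-0.31·774648 + 1.62·1619777 = 2383897.860, which is > 2377106
-0.81·774648 − 0.41·1619777 = -1291573.450, which is > -1316852
1.16·774648 − 1.95·1619777 = -2259973.470, which is < -2257241
This sign pattern matches Z-15.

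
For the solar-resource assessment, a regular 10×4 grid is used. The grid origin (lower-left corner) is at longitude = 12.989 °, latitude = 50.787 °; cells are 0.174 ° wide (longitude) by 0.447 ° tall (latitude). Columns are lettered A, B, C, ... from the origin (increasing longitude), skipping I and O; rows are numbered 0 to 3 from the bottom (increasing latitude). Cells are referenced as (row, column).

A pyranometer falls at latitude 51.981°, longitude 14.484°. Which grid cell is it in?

Column index: ⌊(14.484 − 12.989) / 0.174⌋ = ⌊8.592⌋ = 8 → column J
Row offset from origin: ⌊(51.981 − 50.787) / 0.447⌋ = ⌊2.671⌋ = 2 → row 2

(2, J)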